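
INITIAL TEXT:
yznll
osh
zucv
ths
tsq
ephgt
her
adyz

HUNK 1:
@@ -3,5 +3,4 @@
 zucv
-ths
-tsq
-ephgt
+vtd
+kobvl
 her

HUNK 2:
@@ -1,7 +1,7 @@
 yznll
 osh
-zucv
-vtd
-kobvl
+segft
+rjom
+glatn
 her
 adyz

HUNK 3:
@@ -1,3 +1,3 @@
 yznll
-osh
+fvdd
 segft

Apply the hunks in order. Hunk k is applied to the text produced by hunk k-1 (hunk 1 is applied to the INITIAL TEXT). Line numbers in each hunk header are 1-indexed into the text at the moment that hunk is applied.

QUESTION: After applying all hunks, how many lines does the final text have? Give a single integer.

Answer: 7

Derivation:
Hunk 1: at line 3 remove [ths,tsq,ephgt] add [vtd,kobvl] -> 7 lines: yznll osh zucv vtd kobvl her adyz
Hunk 2: at line 1 remove [zucv,vtd,kobvl] add [segft,rjom,glatn] -> 7 lines: yznll osh segft rjom glatn her adyz
Hunk 3: at line 1 remove [osh] add [fvdd] -> 7 lines: yznll fvdd segft rjom glatn her adyz
Final line count: 7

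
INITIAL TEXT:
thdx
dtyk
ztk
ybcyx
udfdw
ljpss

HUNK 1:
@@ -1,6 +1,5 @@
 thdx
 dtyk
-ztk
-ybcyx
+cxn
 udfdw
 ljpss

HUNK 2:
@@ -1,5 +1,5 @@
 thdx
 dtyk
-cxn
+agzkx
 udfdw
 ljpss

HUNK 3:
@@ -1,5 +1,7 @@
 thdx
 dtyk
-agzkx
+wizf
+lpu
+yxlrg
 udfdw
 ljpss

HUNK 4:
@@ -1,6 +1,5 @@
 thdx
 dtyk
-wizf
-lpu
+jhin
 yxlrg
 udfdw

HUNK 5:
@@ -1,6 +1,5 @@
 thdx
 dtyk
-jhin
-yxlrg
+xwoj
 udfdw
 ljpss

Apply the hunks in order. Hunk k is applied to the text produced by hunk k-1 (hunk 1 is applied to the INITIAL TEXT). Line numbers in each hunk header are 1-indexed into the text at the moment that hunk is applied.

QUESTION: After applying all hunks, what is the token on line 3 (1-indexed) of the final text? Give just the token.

Answer: xwoj

Derivation:
Hunk 1: at line 1 remove [ztk,ybcyx] add [cxn] -> 5 lines: thdx dtyk cxn udfdw ljpss
Hunk 2: at line 1 remove [cxn] add [agzkx] -> 5 lines: thdx dtyk agzkx udfdw ljpss
Hunk 3: at line 1 remove [agzkx] add [wizf,lpu,yxlrg] -> 7 lines: thdx dtyk wizf lpu yxlrg udfdw ljpss
Hunk 4: at line 1 remove [wizf,lpu] add [jhin] -> 6 lines: thdx dtyk jhin yxlrg udfdw ljpss
Hunk 5: at line 1 remove [jhin,yxlrg] add [xwoj] -> 5 lines: thdx dtyk xwoj udfdw ljpss
Final line 3: xwoj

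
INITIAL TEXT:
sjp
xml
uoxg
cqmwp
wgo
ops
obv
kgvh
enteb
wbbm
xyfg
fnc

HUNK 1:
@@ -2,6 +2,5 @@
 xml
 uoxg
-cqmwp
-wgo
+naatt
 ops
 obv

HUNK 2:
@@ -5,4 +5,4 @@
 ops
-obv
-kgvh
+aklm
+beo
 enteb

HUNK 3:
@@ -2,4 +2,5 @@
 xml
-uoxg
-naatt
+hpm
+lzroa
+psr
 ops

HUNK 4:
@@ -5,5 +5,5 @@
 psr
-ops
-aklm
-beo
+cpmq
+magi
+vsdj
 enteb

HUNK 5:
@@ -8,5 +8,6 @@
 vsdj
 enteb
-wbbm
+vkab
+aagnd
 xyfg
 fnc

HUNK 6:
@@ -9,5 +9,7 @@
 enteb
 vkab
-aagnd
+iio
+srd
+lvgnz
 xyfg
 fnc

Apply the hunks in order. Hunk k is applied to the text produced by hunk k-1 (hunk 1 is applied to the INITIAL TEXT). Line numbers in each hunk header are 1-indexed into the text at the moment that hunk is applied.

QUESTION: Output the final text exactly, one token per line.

Answer: sjp
xml
hpm
lzroa
psr
cpmq
magi
vsdj
enteb
vkab
iio
srd
lvgnz
xyfg
fnc

Derivation:
Hunk 1: at line 2 remove [cqmwp,wgo] add [naatt] -> 11 lines: sjp xml uoxg naatt ops obv kgvh enteb wbbm xyfg fnc
Hunk 2: at line 5 remove [obv,kgvh] add [aklm,beo] -> 11 lines: sjp xml uoxg naatt ops aklm beo enteb wbbm xyfg fnc
Hunk 3: at line 2 remove [uoxg,naatt] add [hpm,lzroa,psr] -> 12 lines: sjp xml hpm lzroa psr ops aklm beo enteb wbbm xyfg fnc
Hunk 4: at line 5 remove [ops,aklm,beo] add [cpmq,magi,vsdj] -> 12 lines: sjp xml hpm lzroa psr cpmq magi vsdj enteb wbbm xyfg fnc
Hunk 5: at line 8 remove [wbbm] add [vkab,aagnd] -> 13 lines: sjp xml hpm lzroa psr cpmq magi vsdj enteb vkab aagnd xyfg fnc
Hunk 6: at line 9 remove [aagnd] add [iio,srd,lvgnz] -> 15 lines: sjp xml hpm lzroa psr cpmq magi vsdj enteb vkab iio srd lvgnz xyfg fnc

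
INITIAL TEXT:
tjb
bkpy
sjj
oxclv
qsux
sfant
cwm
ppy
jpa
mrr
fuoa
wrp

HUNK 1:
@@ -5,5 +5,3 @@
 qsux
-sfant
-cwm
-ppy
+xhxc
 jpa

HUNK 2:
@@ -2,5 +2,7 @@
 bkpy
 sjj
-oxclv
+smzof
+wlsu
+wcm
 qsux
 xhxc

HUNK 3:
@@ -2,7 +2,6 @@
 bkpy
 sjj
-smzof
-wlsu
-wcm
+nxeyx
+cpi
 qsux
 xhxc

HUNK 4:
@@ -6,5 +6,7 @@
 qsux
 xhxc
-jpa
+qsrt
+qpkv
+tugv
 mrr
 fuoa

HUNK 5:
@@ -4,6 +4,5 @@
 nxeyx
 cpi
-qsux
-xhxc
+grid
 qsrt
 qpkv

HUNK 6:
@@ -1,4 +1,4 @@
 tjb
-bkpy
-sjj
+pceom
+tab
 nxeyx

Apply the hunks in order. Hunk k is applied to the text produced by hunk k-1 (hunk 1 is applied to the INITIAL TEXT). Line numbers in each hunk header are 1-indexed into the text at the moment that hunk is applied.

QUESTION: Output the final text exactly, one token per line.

Answer: tjb
pceom
tab
nxeyx
cpi
grid
qsrt
qpkv
tugv
mrr
fuoa
wrp

Derivation:
Hunk 1: at line 5 remove [sfant,cwm,ppy] add [xhxc] -> 10 lines: tjb bkpy sjj oxclv qsux xhxc jpa mrr fuoa wrp
Hunk 2: at line 2 remove [oxclv] add [smzof,wlsu,wcm] -> 12 lines: tjb bkpy sjj smzof wlsu wcm qsux xhxc jpa mrr fuoa wrp
Hunk 3: at line 2 remove [smzof,wlsu,wcm] add [nxeyx,cpi] -> 11 lines: tjb bkpy sjj nxeyx cpi qsux xhxc jpa mrr fuoa wrp
Hunk 4: at line 6 remove [jpa] add [qsrt,qpkv,tugv] -> 13 lines: tjb bkpy sjj nxeyx cpi qsux xhxc qsrt qpkv tugv mrr fuoa wrp
Hunk 5: at line 4 remove [qsux,xhxc] add [grid] -> 12 lines: tjb bkpy sjj nxeyx cpi grid qsrt qpkv tugv mrr fuoa wrp
Hunk 6: at line 1 remove [bkpy,sjj] add [pceom,tab] -> 12 lines: tjb pceom tab nxeyx cpi grid qsrt qpkv tugv mrr fuoa wrp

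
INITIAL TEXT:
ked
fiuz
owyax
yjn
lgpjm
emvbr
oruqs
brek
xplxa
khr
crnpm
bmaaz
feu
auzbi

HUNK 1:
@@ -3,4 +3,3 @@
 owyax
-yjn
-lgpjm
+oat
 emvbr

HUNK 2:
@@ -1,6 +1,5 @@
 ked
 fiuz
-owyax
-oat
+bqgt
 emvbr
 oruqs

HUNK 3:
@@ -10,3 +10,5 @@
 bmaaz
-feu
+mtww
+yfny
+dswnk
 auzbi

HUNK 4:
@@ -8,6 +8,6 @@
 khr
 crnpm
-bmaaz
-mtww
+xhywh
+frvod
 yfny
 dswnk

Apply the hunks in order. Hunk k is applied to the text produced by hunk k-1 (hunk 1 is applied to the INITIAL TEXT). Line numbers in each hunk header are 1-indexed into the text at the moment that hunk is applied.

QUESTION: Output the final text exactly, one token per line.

Hunk 1: at line 3 remove [yjn,lgpjm] add [oat] -> 13 lines: ked fiuz owyax oat emvbr oruqs brek xplxa khr crnpm bmaaz feu auzbi
Hunk 2: at line 1 remove [owyax,oat] add [bqgt] -> 12 lines: ked fiuz bqgt emvbr oruqs brek xplxa khr crnpm bmaaz feu auzbi
Hunk 3: at line 10 remove [feu] add [mtww,yfny,dswnk] -> 14 lines: ked fiuz bqgt emvbr oruqs brek xplxa khr crnpm bmaaz mtww yfny dswnk auzbi
Hunk 4: at line 8 remove [bmaaz,mtww] add [xhywh,frvod] -> 14 lines: ked fiuz bqgt emvbr oruqs brek xplxa khr crnpm xhywh frvod yfny dswnk auzbi

Answer: ked
fiuz
bqgt
emvbr
oruqs
brek
xplxa
khr
crnpm
xhywh
frvod
yfny
dswnk
auzbi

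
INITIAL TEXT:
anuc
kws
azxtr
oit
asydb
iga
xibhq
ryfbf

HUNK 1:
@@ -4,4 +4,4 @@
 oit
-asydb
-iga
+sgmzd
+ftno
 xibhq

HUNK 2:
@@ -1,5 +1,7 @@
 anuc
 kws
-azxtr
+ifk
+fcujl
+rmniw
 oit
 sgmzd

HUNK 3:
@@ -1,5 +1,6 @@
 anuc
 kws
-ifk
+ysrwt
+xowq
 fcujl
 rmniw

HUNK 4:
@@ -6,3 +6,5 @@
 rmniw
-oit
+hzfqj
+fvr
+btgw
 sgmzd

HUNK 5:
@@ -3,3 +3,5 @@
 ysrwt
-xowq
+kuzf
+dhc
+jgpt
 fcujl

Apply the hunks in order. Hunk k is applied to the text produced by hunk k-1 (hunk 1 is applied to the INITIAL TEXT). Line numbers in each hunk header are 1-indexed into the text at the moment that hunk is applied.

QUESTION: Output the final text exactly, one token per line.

Hunk 1: at line 4 remove [asydb,iga] add [sgmzd,ftno] -> 8 lines: anuc kws azxtr oit sgmzd ftno xibhq ryfbf
Hunk 2: at line 1 remove [azxtr] add [ifk,fcujl,rmniw] -> 10 lines: anuc kws ifk fcujl rmniw oit sgmzd ftno xibhq ryfbf
Hunk 3: at line 1 remove [ifk] add [ysrwt,xowq] -> 11 lines: anuc kws ysrwt xowq fcujl rmniw oit sgmzd ftno xibhq ryfbf
Hunk 4: at line 6 remove [oit] add [hzfqj,fvr,btgw] -> 13 lines: anuc kws ysrwt xowq fcujl rmniw hzfqj fvr btgw sgmzd ftno xibhq ryfbf
Hunk 5: at line 3 remove [xowq] add [kuzf,dhc,jgpt] -> 15 lines: anuc kws ysrwt kuzf dhc jgpt fcujl rmniw hzfqj fvr btgw sgmzd ftno xibhq ryfbf

Answer: anuc
kws
ysrwt
kuzf
dhc
jgpt
fcujl
rmniw
hzfqj
fvr
btgw
sgmzd
ftno
xibhq
ryfbf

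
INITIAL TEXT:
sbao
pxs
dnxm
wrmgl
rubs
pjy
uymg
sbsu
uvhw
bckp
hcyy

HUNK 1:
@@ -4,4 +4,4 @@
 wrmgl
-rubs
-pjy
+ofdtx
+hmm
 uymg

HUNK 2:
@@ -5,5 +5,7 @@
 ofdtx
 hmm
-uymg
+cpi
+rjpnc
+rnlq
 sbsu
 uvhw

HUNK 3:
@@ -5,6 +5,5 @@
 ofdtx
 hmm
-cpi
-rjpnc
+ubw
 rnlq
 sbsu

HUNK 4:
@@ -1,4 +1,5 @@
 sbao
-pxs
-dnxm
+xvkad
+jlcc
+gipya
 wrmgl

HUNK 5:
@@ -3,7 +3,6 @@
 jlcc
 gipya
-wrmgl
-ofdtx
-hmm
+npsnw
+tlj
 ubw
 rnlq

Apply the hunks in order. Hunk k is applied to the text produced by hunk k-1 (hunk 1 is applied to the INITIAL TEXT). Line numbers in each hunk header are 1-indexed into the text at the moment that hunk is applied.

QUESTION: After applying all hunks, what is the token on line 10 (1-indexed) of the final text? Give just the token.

Hunk 1: at line 4 remove [rubs,pjy] add [ofdtx,hmm] -> 11 lines: sbao pxs dnxm wrmgl ofdtx hmm uymg sbsu uvhw bckp hcyy
Hunk 2: at line 5 remove [uymg] add [cpi,rjpnc,rnlq] -> 13 lines: sbao pxs dnxm wrmgl ofdtx hmm cpi rjpnc rnlq sbsu uvhw bckp hcyy
Hunk 3: at line 5 remove [cpi,rjpnc] add [ubw] -> 12 lines: sbao pxs dnxm wrmgl ofdtx hmm ubw rnlq sbsu uvhw bckp hcyy
Hunk 4: at line 1 remove [pxs,dnxm] add [xvkad,jlcc,gipya] -> 13 lines: sbao xvkad jlcc gipya wrmgl ofdtx hmm ubw rnlq sbsu uvhw bckp hcyy
Hunk 5: at line 3 remove [wrmgl,ofdtx,hmm] add [npsnw,tlj] -> 12 lines: sbao xvkad jlcc gipya npsnw tlj ubw rnlq sbsu uvhw bckp hcyy
Final line 10: uvhw

Answer: uvhw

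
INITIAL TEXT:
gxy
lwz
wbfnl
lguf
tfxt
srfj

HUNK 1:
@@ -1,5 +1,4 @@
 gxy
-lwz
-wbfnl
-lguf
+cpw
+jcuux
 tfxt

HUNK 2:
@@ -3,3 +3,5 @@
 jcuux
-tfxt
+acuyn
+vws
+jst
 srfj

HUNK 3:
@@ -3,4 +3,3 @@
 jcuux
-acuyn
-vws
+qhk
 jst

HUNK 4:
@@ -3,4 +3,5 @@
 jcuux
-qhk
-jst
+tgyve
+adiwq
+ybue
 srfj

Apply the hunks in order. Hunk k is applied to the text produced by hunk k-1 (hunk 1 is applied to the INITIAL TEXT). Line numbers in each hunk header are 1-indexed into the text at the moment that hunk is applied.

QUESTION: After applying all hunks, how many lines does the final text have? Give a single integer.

Answer: 7

Derivation:
Hunk 1: at line 1 remove [lwz,wbfnl,lguf] add [cpw,jcuux] -> 5 lines: gxy cpw jcuux tfxt srfj
Hunk 2: at line 3 remove [tfxt] add [acuyn,vws,jst] -> 7 lines: gxy cpw jcuux acuyn vws jst srfj
Hunk 3: at line 3 remove [acuyn,vws] add [qhk] -> 6 lines: gxy cpw jcuux qhk jst srfj
Hunk 4: at line 3 remove [qhk,jst] add [tgyve,adiwq,ybue] -> 7 lines: gxy cpw jcuux tgyve adiwq ybue srfj
Final line count: 7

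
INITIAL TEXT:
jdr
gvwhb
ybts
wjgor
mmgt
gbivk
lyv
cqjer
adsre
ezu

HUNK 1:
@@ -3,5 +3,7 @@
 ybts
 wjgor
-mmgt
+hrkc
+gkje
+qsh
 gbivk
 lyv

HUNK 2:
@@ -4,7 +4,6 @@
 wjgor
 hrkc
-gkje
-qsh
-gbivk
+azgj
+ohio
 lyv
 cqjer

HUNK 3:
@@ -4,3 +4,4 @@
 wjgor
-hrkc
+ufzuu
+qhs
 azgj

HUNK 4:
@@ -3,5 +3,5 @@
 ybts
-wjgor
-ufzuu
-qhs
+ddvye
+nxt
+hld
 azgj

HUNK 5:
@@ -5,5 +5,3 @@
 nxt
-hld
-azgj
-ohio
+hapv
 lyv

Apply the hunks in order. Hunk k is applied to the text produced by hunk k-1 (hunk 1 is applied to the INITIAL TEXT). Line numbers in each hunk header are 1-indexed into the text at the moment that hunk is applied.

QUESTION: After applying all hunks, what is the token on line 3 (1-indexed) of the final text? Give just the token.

Hunk 1: at line 3 remove [mmgt] add [hrkc,gkje,qsh] -> 12 lines: jdr gvwhb ybts wjgor hrkc gkje qsh gbivk lyv cqjer adsre ezu
Hunk 2: at line 4 remove [gkje,qsh,gbivk] add [azgj,ohio] -> 11 lines: jdr gvwhb ybts wjgor hrkc azgj ohio lyv cqjer adsre ezu
Hunk 3: at line 4 remove [hrkc] add [ufzuu,qhs] -> 12 lines: jdr gvwhb ybts wjgor ufzuu qhs azgj ohio lyv cqjer adsre ezu
Hunk 4: at line 3 remove [wjgor,ufzuu,qhs] add [ddvye,nxt,hld] -> 12 lines: jdr gvwhb ybts ddvye nxt hld azgj ohio lyv cqjer adsre ezu
Hunk 5: at line 5 remove [hld,azgj,ohio] add [hapv] -> 10 lines: jdr gvwhb ybts ddvye nxt hapv lyv cqjer adsre ezu
Final line 3: ybts

Answer: ybts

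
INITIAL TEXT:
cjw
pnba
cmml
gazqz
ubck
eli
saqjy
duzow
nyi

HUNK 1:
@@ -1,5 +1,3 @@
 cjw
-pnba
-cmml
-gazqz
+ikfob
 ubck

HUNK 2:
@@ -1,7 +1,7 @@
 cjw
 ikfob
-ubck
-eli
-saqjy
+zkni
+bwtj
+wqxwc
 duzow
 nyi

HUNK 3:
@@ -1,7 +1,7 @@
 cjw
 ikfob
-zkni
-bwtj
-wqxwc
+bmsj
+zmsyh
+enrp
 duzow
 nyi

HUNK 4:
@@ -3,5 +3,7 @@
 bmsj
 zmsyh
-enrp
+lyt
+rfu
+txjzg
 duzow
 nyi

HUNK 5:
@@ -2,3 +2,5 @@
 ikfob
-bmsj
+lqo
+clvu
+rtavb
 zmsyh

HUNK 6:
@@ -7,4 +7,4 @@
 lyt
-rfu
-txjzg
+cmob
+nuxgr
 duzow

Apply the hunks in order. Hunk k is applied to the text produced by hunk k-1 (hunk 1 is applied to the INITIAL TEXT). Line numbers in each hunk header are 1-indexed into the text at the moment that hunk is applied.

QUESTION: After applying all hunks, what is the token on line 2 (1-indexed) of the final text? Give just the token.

Hunk 1: at line 1 remove [pnba,cmml,gazqz] add [ikfob] -> 7 lines: cjw ikfob ubck eli saqjy duzow nyi
Hunk 2: at line 1 remove [ubck,eli,saqjy] add [zkni,bwtj,wqxwc] -> 7 lines: cjw ikfob zkni bwtj wqxwc duzow nyi
Hunk 3: at line 1 remove [zkni,bwtj,wqxwc] add [bmsj,zmsyh,enrp] -> 7 lines: cjw ikfob bmsj zmsyh enrp duzow nyi
Hunk 4: at line 3 remove [enrp] add [lyt,rfu,txjzg] -> 9 lines: cjw ikfob bmsj zmsyh lyt rfu txjzg duzow nyi
Hunk 5: at line 2 remove [bmsj] add [lqo,clvu,rtavb] -> 11 lines: cjw ikfob lqo clvu rtavb zmsyh lyt rfu txjzg duzow nyi
Hunk 6: at line 7 remove [rfu,txjzg] add [cmob,nuxgr] -> 11 lines: cjw ikfob lqo clvu rtavb zmsyh lyt cmob nuxgr duzow nyi
Final line 2: ikfob

Answer: ikfob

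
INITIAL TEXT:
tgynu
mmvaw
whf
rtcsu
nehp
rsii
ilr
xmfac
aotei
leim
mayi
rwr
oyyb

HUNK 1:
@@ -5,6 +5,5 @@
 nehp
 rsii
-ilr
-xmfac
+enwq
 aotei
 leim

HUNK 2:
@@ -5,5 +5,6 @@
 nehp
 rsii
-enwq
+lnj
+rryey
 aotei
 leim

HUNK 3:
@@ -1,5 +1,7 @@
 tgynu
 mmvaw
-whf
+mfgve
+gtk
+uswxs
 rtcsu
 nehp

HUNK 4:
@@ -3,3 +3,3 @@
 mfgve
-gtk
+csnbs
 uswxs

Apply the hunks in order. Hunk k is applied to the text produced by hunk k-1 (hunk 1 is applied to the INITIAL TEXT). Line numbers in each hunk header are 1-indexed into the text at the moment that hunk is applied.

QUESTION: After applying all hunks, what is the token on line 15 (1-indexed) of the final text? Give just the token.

Answer: oyyb

Derivation:
Hunk 1: at line 5 remove [ilr,xmfac] add [enwq] -> 12 lines: tgynu mmvaw whf rtcsu nehp rsii enwq aotei leim mayi rwr oyyb
Hunk 2: at line 5 remove [enwq] add [lnj,rryey] -> 13 lines: tgynu mmvaw whf rtcsu nehp rsii lnj rryey aotei leim mayi rwr oyyb
Hunk 3: at line 1 remove [whf] add [mfgve,gtk,uswxs] -> 15 lines: tgynu mmvaw mfgve gtk uswxs rtcsu nehp rsii lnj rryey aotei leim mayi rwr oyyb
Hunk 4: at line 3 remove [gtk] add [csnbs] -> 15 lines: tgynu mmvaw mfgve csnbs uswxs rtcsu nehp rsii lnj rryey aotei leim mayi rwr oyyb
Final line 15: oyyb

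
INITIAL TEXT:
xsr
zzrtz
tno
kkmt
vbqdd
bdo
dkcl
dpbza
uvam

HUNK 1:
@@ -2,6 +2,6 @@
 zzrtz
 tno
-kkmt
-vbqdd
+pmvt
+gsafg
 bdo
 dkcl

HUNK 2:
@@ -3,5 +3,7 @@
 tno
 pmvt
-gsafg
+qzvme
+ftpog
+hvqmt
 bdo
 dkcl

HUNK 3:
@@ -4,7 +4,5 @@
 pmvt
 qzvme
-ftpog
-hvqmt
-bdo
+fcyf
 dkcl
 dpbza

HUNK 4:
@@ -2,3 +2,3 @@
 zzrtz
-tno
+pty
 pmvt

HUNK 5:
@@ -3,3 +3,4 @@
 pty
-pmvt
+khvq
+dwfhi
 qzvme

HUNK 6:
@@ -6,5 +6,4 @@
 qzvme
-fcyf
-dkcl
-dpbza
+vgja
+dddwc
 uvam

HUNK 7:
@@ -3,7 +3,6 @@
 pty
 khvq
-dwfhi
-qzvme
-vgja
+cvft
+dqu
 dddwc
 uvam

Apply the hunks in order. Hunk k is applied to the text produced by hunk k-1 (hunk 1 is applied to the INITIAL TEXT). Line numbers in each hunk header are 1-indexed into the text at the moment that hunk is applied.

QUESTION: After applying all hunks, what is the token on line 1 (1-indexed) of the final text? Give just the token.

Answer: xsr

Derivation:
Hunk 1: at line 2 remove [kkmt,vbqdd] add [pmvt,gsafg] -> 9 lines: xsr zzrtz tno pmvt gsafg bdo dkcl dpbza uvam
Hunk 2: at line 3 remove [gsafg] add [qzvme,ftpog,hvqmt] -> 11 lines: xsr zzrtz tno pmvt qzvme ftpog hvqmt bdo dkcl dpbza uvam
Hunk 3: at line 4 remove [ftpog,hvqmt,bdo] add [fcyf] -> 9 lines: xsr zzrtz tno pmvt qzvme fcyf dkcl dpbza uvam
Hunk 4: at line 2 remove [tno] add [pty] -> 9 lines: xsr zzrtz pty pmvt qzvme fcyf dkcl dpbza uvam
Hunk 5: at line 3 remove [pmvt] add [khvq,dwfhi] -> 10 lines: xsr zzrtz pty khvq dwfhi qzvme fcyf dkcl dpbza uvam
Hunk 6: at line 6 remove [fcyf,dkcl,dpbza] add [vgja,dddwc] -> 9 lines: xsr zzrtz pty khvq dwfhi qzvme vgja dddwc uvam
Hunk 7: at line 3 remove [dwfhi,qzvme,vgja] add [cvft,dqu] -> 8 lines: xsr zzrtz pty khvq cvft dqu dddwc uvam
Final line 1: xsr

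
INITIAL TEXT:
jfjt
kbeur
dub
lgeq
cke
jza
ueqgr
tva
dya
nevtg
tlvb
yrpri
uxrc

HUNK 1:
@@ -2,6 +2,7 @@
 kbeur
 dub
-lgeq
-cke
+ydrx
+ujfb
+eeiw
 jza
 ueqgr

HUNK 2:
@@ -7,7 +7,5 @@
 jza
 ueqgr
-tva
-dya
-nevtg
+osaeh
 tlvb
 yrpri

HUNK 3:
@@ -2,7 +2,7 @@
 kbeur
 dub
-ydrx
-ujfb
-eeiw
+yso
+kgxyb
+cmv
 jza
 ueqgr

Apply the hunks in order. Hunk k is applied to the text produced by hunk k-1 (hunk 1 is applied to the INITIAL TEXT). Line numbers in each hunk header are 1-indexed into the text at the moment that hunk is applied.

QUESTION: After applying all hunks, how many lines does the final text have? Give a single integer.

Hunk 1: at line 2 remove [lgeq,cke] add [ydrx,ujfb,eeiw] -> 14 lines: jfjt kbeur dub ydrx ujfb eeiw jza ueqgr tva dya nevtg tlvb yrpri uxrc
Hunk 2: at line 7 remove [tva,dya,nevtg] add [osaeh] -> 12 lines: jfjt kbeur dub ydrx ujfb eeiw jza ueqgr osaeh tlvb yrpri uxrc
Hunk 3: at line 2 remove [ydrx,ujfb,eeiw] add [yso,kgxyb,cmv] -> 12 lines: jfjt kbeur dub yso kgxyb cmv jza ueqgr osaeh tlvb yrpri uxrc
Final line count: 12

Answer: 12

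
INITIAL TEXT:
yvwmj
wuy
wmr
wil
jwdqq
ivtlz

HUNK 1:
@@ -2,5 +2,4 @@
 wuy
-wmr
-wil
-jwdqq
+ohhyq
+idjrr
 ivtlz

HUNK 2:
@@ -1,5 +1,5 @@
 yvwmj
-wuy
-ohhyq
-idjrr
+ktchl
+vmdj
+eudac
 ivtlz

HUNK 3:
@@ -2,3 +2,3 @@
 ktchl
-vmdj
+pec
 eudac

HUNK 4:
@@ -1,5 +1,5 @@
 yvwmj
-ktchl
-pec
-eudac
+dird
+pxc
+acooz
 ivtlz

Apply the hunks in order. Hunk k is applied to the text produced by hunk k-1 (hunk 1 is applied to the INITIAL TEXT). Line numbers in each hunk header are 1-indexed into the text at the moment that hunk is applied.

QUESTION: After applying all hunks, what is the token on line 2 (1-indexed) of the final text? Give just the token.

Hunk 1: at line 2 remove [wmr,wil,jwdqq] add [ohhyq,idjrr] -> 5 lines: yvwmj wuy ohhyq idjrr ivtlz
Hunk 2: at line 1 remove [wuy,ohhyq,idjrr] add [ktchl,vmdj,eudac] -> 5 lines: yvwmj ktchl vmdj eudac ivtlz
Hunk 3: at line 2 remove [vmdj] add [pec] -> 5 lines: yvwmj ktchl pec eudac ivtlz
Hunk 4: at line 1 remove [ktchl,pec,eudac] add [dird,pxc,acooz] -> 5 lines: yvwmj dird pxc acooz ivtlz
Final line 2: dird

Answer: dird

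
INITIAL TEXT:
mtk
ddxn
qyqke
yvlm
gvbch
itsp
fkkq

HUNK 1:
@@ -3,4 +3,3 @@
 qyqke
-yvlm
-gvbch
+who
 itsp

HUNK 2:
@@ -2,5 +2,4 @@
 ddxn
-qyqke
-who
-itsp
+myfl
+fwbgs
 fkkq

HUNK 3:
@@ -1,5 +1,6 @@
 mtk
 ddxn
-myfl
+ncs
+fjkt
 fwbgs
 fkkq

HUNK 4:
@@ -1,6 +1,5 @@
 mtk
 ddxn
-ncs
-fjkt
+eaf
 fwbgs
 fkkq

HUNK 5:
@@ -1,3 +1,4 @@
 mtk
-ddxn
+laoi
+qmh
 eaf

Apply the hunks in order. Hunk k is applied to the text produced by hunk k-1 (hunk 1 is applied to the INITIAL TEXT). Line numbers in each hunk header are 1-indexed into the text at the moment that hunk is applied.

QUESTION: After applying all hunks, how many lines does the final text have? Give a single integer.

Answer: 6

Derivation:
Hunk 1: at line 3 remove [yvlm,gvbch] add [who] -> 6 lines: mtk ddxn qyqke who itsp fkkq
Hunk 2: at line 2 remove [qyqke,who,itsp] add [myfl,fwbgs] -> 5 lines: mtk ddxn myfl fwbgs fkkq
Hunk 3: at line 1 remove [myfl] add [ncs,fjkt] -> 6 lines: mtk ddxn ncs fjkt fwbgs fkkq
Hunk 4: at line 1 remove [ncs,fjkt] add [eaf] -> 5 lines: mtk ddxn eaf fwbgs fkkq
Hunk 5: at line 1 remove [ddxn] add [laoi,qmh] -> 6 lines: mtk laoi qmh eaf fwbgs fkkq
Final line count: 6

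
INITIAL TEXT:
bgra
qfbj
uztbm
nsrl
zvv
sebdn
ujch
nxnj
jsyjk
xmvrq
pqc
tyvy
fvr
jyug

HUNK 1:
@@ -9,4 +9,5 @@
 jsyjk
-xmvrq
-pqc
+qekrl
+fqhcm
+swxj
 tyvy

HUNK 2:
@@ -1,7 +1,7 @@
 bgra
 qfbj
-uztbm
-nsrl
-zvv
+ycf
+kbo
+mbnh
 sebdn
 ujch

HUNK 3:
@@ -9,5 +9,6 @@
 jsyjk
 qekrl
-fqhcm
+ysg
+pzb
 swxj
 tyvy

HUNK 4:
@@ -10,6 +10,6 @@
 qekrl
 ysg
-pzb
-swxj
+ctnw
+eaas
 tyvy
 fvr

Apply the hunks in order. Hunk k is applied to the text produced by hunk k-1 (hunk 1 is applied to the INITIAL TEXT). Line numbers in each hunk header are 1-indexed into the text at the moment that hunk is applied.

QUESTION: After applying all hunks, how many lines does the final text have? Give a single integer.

Hunk 1: at line 9 remove [xmvrq,pqc] add [qekrl,fqhcm,swxj] -> 15 lines: bgra qfbj uztbm nsrl zvv sebdn ujch nxnj jsyjk qekrl fqhcm swxj tyvy fvr jyug
Hunk 2: at line 1 remove [uztbm,nsrl,zvv] add [ycf,kbo,mbnh] -> 15 lines: bgra qfbj ycf kbo mbnh sebdn ujch nxnj jsyjk qekrl fqhcm swxj tyvy fvr jyug
Hunk 3: at line 9 remove [fqhcm] add [ysg,pzb] -> 16 lines: bgra qfbj ycf kbo mbnh sebdn ujch nxnj jsyjk qekrl ysg pzb swxj tyvy fvr jyug
Hunk 4: at line 10 remove [pzb,swxj] add [ctnw,eaas] -> 16 lines: bgra qfbj ycf kbo mbnh sebdn ujch nxnj jsyjk qekrl ysg ctnw eaas tyvy fvr jyug
Final line count: 16

Answer: 16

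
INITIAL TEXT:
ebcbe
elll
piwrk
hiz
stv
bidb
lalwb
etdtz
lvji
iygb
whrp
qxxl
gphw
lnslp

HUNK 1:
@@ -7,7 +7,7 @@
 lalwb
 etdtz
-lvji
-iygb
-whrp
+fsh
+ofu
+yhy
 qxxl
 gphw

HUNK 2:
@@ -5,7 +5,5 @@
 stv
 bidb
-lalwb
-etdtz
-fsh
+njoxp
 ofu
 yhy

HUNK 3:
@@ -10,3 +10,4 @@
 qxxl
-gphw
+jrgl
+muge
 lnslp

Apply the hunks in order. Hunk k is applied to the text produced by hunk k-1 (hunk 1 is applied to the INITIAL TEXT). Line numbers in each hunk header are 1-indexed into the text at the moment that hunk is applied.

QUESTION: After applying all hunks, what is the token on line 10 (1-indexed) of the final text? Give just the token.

Answer: qxxl

Derivation:
Hunk 1: at line 7 remove [lvji,iygb,whrp] add [fsh,ofu,yhy] -> 14 lines: ebcbe elll piwrk hiz stv bidb lalwb etdtz fsh ofu yhy qxxl gphw lnslp
Hunk 2: at line 5 remove [lalwb,etdtz,fsh] add [njoxp] -> 12 lines: ebcbe elll piwrk hiz stv bidb njoxp ofu yhy qxxl gphw lnslp
Hunk 3: at line 10 remove [gphw] add [jrgl,muge] -> 13 lines: ebcbe elll piwrk hiz stv bidb njoxp ofu yhy qxxl jrgl muge lnslp
Final line 10: qxxl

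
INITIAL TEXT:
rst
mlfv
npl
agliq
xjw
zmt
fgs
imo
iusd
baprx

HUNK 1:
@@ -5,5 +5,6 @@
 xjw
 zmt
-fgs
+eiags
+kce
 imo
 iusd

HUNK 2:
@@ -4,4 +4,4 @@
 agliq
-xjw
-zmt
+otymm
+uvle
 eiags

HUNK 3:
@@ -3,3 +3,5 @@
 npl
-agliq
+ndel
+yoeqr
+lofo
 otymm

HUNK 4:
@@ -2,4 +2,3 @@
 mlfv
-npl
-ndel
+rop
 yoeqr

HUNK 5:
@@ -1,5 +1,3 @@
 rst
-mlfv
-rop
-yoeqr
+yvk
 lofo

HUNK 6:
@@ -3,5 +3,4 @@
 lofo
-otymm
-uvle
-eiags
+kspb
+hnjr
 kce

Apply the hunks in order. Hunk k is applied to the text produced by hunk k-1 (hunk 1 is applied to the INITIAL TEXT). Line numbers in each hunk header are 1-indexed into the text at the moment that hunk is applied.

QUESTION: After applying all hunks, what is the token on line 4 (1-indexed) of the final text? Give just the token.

Answer: kspb

Derivation:
Hunk 1: at line 5 remove [fgs] add [eiags,kce] -> 11 lines: rst mlfv npl agliq xjw zmt eiags kce imo iusd baprx
Hunk 2: at line 4 remove [xjw,zmt] add [otymm,uvle] -> 11 lines: rst mlfv npl agliq otymm uvle eiags kce imo iusd baprx
Hunk 3: at line 3 remove [agliq] add [ndel,yoeqr,lofo] -> 13 lines: rst mlfv npl ndel yoeqr lofo otymm uvle eiags kce imo iusd baprx
Hunk 4: at line 2 remove [npl,ndel] add [rop] -> 12 lines: rst mlfv rop yoeqr lofo otymm uvle eiags kce imo iusd baprx
Hunk 5: at line 1 remove [mlfv,rop,yoeqr] add [yvk] -> 10 lines: rst yvk lofo otymm uvle eiags kce imo iusd baprx
Hunk 6: at line 3 remove [otymm,uvle,eiags] add [kspb,hnjr] -> 9 lines: rst yvk lofo kspb hnjr kce imo iusd baprx
Final line 4: kspb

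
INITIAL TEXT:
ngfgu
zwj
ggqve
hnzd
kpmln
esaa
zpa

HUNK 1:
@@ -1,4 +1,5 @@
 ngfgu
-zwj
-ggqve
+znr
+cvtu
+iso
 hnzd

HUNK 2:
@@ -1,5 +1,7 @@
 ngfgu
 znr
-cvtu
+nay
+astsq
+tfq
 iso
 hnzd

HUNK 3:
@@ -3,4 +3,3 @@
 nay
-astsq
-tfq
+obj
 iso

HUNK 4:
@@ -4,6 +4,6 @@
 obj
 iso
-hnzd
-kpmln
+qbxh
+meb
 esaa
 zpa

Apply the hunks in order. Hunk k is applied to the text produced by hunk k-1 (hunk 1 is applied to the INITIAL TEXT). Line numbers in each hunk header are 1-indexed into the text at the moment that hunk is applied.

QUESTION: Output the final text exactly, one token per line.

Hunk 1: at line 1 remove [zwj,ggqve] add [znr,cvtu,iso] -> 8 lines: ngfgu znr cvtu iso hnzd kpmln esaa zpa
Hunk 2: at line 1 remove [cvtu] add [nay,astsq,tfq] -> 10 lines: ngfgu znr nay astsq tfq iso hnzd kpmln esaa zpa
Hunk 3: at line 3 remove [astsq,tfq] add [obj] -> 9 lines: ngfgu znr nay obj iso hnzd kpmln esaa zpa
Hunk 4: at line 4 remove [hnzd,kpmln] add [qbxh,meb] -> 9 lines: ngfgu znr nay obj iso qbxh meb esaa zpa

Answer: ngfgu
znr
nay
obj
iso
qbxh
meb
esaa
zpa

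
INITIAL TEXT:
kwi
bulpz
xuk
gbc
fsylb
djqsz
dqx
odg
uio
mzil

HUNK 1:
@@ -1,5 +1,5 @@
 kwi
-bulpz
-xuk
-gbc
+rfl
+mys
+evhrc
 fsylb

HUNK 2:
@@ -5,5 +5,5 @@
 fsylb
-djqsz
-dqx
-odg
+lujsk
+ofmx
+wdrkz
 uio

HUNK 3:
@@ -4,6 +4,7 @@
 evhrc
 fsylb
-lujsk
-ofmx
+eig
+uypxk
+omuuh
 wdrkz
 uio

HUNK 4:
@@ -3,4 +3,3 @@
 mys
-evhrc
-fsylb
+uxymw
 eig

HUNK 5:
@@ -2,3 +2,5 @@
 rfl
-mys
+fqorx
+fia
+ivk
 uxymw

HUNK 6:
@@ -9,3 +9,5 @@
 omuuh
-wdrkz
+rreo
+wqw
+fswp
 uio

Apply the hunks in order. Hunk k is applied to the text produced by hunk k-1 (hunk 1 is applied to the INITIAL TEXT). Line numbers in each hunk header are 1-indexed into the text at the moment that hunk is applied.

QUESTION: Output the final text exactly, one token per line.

Answer: kwi
rfl
fqorx
fia
ivk
uxymw
eig
uypxk
omuuh
rreo
wqw
fswp
uio
mzil

Derivation:
Hunk 1: at line 1 remove [bulpz,xuk,gbc] add [rfl,mys,evhrc] -> 10 lines: kwi rfl mys evhrc fsylb djqsz dqx odg uio mzil
Hunk 2: at line 5 remove [djqsz,dqx,odg] add [lujsk,ofmx,wdrkz] -> 10 lines: kwi rfl mys evhrc fsylb lujsk ofmx wdrkz uio mzil
Hunk 3: at line 4 remove [lujsk,ofmx] add [eig,uypxk,omuuh] -> 11 lines: kwi rfl mys evhrc fsylb eig uypxk omuuh wdrkz uio mzil
Hunk 4: at line 3 remove [evhrc,fsylb] add [uxymw] -> 10 lines: kwi rfl mys uxymw eig uypxk omuuh wdrkz uio mzil
Hunk 5: at line 2 remove [mys] add [fqorx,fia,ivk] -> 12 lines: kwi rfl fqorx fia ivk uxymw eig uypxk omuuh wdrkz uio mzil
Hunk 6: at line 9 remove [wdrkz] add [rreo,wqw,fswp] -> 14 lines: kwi rfl fqorx fia ivk uxymw eig uypxk omuuh rreo wqw fswp uio mzil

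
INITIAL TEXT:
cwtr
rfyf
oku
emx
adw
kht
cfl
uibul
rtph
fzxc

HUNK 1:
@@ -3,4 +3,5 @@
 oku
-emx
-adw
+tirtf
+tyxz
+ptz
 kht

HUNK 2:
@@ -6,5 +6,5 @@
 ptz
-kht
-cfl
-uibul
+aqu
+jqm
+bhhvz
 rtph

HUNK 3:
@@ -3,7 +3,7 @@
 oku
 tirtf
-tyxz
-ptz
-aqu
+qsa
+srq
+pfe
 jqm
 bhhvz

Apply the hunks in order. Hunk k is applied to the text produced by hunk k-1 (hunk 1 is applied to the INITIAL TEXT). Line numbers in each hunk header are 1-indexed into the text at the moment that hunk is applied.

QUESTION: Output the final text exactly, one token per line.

Answer: cwtr
rfyf
oku
tirtf
qsa
srq
pfe
jqm
bhhvz
rtph
fzxc

Derivation:
Hunk 1: at line 3 remove [emx,adw] add [tirtf,tyxz,ptz] -> 11 lines: cwtr rfyf oku tirtf tyxz ptz kht cfl uibul rtph fzxc
Hunk 2: at line 6 remove [kht,cfl,uibul] add [aqu,jqm,bhhvz] -> 11 lines: cwtr rfyf oku tirtf tyxz ptz aqu jqm bhhvz rtph fzxc
Hunk 3: at line 3 remove [tyxz,ptz,aqu] add [qsa,srq,pfe] -> 11 lines: cwtr rfyf oku tirtf qsa srq pfe jqm bhhvz rtph fzxc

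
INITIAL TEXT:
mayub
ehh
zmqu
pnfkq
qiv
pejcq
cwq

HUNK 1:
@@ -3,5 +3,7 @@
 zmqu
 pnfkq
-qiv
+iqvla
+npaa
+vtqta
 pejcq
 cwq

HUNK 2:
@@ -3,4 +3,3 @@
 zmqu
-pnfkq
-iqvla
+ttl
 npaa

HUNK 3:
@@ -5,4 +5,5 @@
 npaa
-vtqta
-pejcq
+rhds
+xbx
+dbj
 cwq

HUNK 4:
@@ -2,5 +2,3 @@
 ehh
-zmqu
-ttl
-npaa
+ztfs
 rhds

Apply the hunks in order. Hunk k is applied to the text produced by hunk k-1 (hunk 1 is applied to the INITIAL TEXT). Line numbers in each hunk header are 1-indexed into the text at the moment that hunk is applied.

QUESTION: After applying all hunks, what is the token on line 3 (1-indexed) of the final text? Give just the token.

Hunk 1: at line 3 remove [qiv] add [iqvla,npaa,vtqta] -> 9 lines: mayub ehh zmqu pnfkq iqvla npaa vtqta pejcq cwq
Hunk 2: at line 3 remove [pnfkq,iqvla] add [ttl] -> 8 lines: mayub ehh zmqu ttl npaa vtqta pejcq cwq
Hunk 3: at line 5 remove [vtqta,pejcq] add [rhds,xbx,dbj] -> 9 lines: mayub ehh zmqu ttl npaa rhds xbx dbj cwq
Hunk 4: at line 2 remove [zmqu,ttl,npaa] add [ztfs] -> 7 lines: mayub ehh ztfs rhds xbx dbj cwq
Final line 3: ztfs

Answer: ztfs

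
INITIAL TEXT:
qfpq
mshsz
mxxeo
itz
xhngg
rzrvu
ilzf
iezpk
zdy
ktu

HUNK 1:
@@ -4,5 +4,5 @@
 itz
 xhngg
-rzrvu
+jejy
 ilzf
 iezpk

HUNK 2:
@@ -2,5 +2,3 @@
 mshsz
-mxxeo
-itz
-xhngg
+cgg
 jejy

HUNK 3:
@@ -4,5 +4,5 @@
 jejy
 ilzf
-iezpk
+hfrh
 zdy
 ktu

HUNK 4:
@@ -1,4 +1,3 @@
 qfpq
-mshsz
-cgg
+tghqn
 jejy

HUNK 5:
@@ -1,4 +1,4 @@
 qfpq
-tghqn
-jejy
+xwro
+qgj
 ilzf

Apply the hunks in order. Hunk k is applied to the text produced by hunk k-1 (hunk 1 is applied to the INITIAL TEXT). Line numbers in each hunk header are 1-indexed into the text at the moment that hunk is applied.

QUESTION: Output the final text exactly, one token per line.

Hunk 1: at line 4 remove [rzrvu] add [jejy] -> 10 lines: qfpq mshsz mxxeo itz xhngg jejy ilzf iezpk zdy ktu
Hunk 2: at line 2 remove [mxxeo,itz,xhngg] add [cgg] -> 8 lines: qfpq mshsz cgg jejy ilzf iezpk zdy ktu
Hunk 3: at line 4 remove [iezpk] add [hfrh] -> 8 lines: qfpq mshsz cgg jejy ilzf hfrh zdy ktu
Hunk 4: at line 1 remove [mshsz,cgg] add [tghqn] -> 7 lines: qfpq tghqn jejy ilzf hfrh zdy ktu
Hunk 5: at line 1 remove [tghqn,jejy] add [xwro,qgj] -> 7 lines: qfpq xwro qgj ilzf hfrh zdy ktu

Answer: qfpq
xwro
qgj
ilzf
hfrh
zdy
ktu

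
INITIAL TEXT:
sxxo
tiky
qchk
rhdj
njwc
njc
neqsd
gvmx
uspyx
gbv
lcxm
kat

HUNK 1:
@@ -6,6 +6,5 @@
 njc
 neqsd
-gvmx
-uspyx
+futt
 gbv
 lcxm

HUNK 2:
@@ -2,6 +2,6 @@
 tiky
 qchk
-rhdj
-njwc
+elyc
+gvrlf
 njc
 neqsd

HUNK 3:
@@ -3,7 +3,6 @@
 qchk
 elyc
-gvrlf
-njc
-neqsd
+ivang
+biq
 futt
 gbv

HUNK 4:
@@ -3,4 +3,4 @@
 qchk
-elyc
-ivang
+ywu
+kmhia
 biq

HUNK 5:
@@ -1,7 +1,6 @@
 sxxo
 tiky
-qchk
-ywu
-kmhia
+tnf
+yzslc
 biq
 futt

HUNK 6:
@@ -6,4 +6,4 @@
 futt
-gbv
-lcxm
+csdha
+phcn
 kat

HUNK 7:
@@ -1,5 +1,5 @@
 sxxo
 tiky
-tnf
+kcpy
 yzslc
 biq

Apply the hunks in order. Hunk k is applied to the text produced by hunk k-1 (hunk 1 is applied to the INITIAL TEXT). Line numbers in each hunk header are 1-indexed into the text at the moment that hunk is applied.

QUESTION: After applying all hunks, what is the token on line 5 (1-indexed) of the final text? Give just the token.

Answer: biq

Derivation:
Hunk 1: at line 6 remove [gvmx,uspyx] add [futt] -> 11 lines: sxxo tiky qchk rhdj njwc njc neqsd futt gbv lcxm kat
Hunk 2: at line 2 remove [rhdj,njwc] add [elyc,gvrlf] -> 11 lines: sxxo tiky qchk elyc gvrlf njc neqsd futt gbv lcxm kat
Hunk 3: at line 3 remove [gvrlf,njc,neqsd] add [ivang,biq] -> 10 lines: sxxo tiky qchk elyc ivang biq futt gbv lcxm kat
Hunk 4: at line 3 remove [elyc,ivang] add [ywu,kmhia] -> 10 lines: sxxo tiky qchk ywu kmhia biq futt gbv lcxm kat
Hunk 5: at line 1 remove [qchk,ywu,kmhia] add [tnf,yzslc] -> 9 lines: sxxo tiky tnf yzslc biq futt gbv lcxm kat
Hunk 6: at line 6 remove [gbv,lcxm] add [csdha,phcn] -> 9 lines: sxxo tiky tnf yzslc biq futt csdha phcn kat
Hunk 7: at line 1 remove [tnf] add [kcpy] -> 9 lines: sxxo tiky kcpy yzslc biq futt csdha phcn kat
Final line 5: biq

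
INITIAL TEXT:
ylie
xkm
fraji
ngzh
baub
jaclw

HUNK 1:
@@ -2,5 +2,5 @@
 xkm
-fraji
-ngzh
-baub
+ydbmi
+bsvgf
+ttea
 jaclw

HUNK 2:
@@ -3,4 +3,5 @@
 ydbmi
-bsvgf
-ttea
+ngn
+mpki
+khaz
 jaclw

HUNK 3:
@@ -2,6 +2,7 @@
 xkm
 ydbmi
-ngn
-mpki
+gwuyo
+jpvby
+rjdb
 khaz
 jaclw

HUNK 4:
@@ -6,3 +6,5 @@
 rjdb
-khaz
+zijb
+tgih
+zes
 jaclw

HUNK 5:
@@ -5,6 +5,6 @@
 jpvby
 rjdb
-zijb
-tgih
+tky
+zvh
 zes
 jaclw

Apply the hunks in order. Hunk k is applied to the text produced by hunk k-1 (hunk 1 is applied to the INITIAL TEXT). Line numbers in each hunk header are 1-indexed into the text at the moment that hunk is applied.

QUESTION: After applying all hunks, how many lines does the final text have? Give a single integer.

Answer: 10

Derivation:
Hunk 1: at line 2 remove [fraji,ngzh,baub] add [ydbmi,bsvgf,ttea] -> 6 lines: ylie xkm ydbmi bsvgf ttea jaclw
Hunk 2: at line 3 remove [bsvgf,ttea] add [ngn,mpki,khaz] -> 7 lines: ylie xkm ydbmi ngn mpki khaz jaclw
Hunk 3: at line 2 remove [ngn,mpki] add [gwuyo,jpvby,rjdb] -> 8 lines: ylie xkm ydbmi gwuyo jpvby rjdb khaz jaclw
Hunk 4: at line 6 remove [khaz] add [zijb,tgih,zes] -> 10 lines: ylie xkm ydbmi gwuyo jpvby rjdb zijb tgih zes jaclw
Hunk 5: at line 5 remove [zijb,tgih] add [tky,zvh] -> 10 lines: ylie xkm ydbmi gwuyo jpvby rjdb tky zvh zes jaclw
Final line count: 10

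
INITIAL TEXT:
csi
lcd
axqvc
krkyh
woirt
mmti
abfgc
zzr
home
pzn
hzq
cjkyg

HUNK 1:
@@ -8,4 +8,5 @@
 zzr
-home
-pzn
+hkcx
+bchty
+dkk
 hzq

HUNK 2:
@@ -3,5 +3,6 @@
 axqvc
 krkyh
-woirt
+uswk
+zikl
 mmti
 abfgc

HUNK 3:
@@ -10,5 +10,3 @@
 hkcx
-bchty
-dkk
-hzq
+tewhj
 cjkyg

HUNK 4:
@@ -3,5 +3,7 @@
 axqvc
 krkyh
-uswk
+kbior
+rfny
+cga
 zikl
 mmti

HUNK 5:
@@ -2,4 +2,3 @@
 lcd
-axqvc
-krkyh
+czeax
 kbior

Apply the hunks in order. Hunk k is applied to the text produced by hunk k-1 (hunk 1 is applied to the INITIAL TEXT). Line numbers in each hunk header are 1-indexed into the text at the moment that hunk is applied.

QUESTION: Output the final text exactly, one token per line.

Answer: csi
lcd
czeax
kbior
rfny
cga
zikl
mmti
abfgc
zzr
hkcx
tewhj
cjkyg

Derivation:
Hunk 1: at line 8 remove [home,pzn] add [hkcx,bchty,dkk] -> 13 lines: csi lcd axqvc krkyh woirt mmti abfgc zzr hkcx bchty dkk hzq cjkyg
Hunk 2: at line 3 remove [woirt] add [uswk,zikl] -> 14 lines: csi lcd axqvc krkyh uswk zikl mmti abfgc zzr hkcx bchty dkk hzq cjkyg
Hunk 3: at line 10 remove [bchty,dkk,hzq] add [tewhj] -> 12 lines: csi lcd axqvc krkyh uswk zikl mmti abfgc zzr hkcx tewhj cjkyg
Hunk 4: at line 3 remove [uswk] add [kbior,rfny,cga] -> 14 lines: csi lcd axqvc krkyh kbior rfny cga zikl mmti abfgc zzr hkcx tewhj cjkyg
Hunk 5: at line 2 remove [axqvc,krkyh] add [czeax] -> 13 lines: csi lcd czeax kbior rfny cga zikl mmti abfgc zzr hkcx tewhj cjkyg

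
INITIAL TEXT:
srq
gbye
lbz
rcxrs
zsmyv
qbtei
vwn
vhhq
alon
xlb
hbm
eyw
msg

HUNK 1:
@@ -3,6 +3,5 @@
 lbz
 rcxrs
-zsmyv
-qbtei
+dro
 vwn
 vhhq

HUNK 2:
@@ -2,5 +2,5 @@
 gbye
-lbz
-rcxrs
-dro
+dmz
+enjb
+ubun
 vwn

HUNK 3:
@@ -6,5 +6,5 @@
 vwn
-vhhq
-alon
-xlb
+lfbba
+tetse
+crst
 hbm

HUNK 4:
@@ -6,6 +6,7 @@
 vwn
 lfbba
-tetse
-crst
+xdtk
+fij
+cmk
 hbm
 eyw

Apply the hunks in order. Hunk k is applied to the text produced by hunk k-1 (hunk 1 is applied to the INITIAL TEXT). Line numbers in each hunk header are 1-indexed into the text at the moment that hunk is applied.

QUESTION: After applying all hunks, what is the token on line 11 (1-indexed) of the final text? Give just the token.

Answer: hbm

Derivation:
Hunk 1: at line 3 remove [zsmyv,qbtei] add [dro] -> 12 lines: srq gbye lbz rcxrs dro vwn vhhq alon xlb hbm eyw msg
Hunk 2: at line 2 remove [lbz,rcxrs,dro] add [dmz,enjb,ubun] -> 12 lines: srq gbye dmz enjb ubun vwn vhhq alon xlb hbm eyw msg
Hunk 3: at line 6 remove [vhhq,alon,xlb] add [lfbba,tetse,crst] -> 12 lines: srq gbye dmz enjb ubun vwn lfbba tetse crst hbm eyw msg
Hunk 4: at line 6 remove [tetse,crst] add [xdtk,fij,cmk] -> 13 lines: srq gbye dmz enjb ubun vwn lfbba xdtk fij cmk hbm eyw msg
Final line 11: hbm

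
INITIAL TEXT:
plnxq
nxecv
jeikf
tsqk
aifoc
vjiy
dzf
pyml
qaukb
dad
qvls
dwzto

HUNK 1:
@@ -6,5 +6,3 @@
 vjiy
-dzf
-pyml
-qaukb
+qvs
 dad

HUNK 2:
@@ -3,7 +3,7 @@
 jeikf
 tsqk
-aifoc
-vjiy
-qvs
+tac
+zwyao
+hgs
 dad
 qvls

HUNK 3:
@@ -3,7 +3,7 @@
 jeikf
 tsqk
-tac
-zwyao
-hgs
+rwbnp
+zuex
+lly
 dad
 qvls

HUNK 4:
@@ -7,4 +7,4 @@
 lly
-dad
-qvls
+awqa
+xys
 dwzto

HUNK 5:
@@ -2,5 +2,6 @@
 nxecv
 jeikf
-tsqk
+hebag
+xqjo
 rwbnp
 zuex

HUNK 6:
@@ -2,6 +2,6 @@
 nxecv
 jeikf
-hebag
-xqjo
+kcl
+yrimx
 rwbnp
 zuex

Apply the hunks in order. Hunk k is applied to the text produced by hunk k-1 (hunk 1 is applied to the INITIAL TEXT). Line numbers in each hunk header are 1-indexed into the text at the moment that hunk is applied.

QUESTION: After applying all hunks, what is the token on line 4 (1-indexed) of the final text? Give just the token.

Answer: kcl

Derivation:
Hunk 1: at line 6 remove [dzf,pyml,qaukb] add [qvs] -> 10 lines: plnxq nxecv jeikf tsqk aifoc vjiy qvs dad qvls dwzto
Hunk 2: at line 3 remove [aifoc,vjiy,qvs] add [tac,zwyao,hgs] -> 10 lines: plnxq nxecv jeikf tsqk tac zwyao hgs dad qvls dwzto
Hunk 3: at line 3 remove [tac,zwyao,hgs] add [rwbnp,zuex,lly] -> 10 lines: plnxq nxecv jeikf tsqk rwbnp zuex lly dad qvls dwzto
Hunk 4: at line 7 remove [dad,qvls] add [awqa,xys] -> 10 lines: plnxq nxecv jeikf tsqk rwbnp zuex lly awqa xys dwzto
Hunk 5: at line 2 remove [tsqk] add [hebag,xqjo] -> 11 lines: plnxq nxecv jeikf hebag xqjo rwbnp zuex lly awqa xys dwzto
Hunk 6: at line 2 remove [hebag,xqjo] add [kcl,yrimx] -> 11 lines: plnxq nxecv jeikf kcl yrimx rwbnp zuex lly awqa xys dwzto
Final line 4: kcl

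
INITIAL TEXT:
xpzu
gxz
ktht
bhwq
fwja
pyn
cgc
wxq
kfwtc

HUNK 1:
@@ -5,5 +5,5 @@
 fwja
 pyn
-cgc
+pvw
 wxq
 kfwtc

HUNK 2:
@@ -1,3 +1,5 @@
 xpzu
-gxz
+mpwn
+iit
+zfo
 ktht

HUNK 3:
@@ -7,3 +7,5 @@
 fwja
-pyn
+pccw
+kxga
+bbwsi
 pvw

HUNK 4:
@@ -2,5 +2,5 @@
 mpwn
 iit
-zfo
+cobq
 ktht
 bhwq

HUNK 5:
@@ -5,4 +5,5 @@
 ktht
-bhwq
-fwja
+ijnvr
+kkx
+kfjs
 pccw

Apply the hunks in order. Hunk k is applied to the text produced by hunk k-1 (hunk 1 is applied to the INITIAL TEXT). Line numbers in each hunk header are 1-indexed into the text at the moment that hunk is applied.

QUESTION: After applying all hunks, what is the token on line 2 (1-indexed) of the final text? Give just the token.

Hunk 1: at line 5 remove [cgc] add [pvw] -> 9 lines: xpzu gxz ktht bhwq fwja pyn pvw wxq kfwtc
Hunk 2: at line 1 remove [gxz] add [mpwn,iit,zfo] -> 11 lines: xpzu mpwn iit zfo ktht bhwq fwja pyn pvw wxq kfwtc
Hunk 3: at line 7 remove [pyn] add [pccw,kxga,bbwsi] -> 13 lines: xpzu mpwn iit zfo ktht bhwq fwja pccw kxga bbwsi pvw wxq kfwtc
Hunk 4: at line 2 remove [zfo] add [cobq] -> 13 lines: xpzu mpwn iit cobq ktht bhwq fwja pccw kxga bbwsi pvw wxq kfwtc
Hunk 5: at line 5 remove [bhwq,fwja] add [ijnvr,kkx,kfjs] -> 14 lines: xpzu mpwn iit cobq ktht ijnvr kkx kfjs pccw kxga bbwsi pvw wxq kfwtc
Final line 2: mpwn

Answer: mpwn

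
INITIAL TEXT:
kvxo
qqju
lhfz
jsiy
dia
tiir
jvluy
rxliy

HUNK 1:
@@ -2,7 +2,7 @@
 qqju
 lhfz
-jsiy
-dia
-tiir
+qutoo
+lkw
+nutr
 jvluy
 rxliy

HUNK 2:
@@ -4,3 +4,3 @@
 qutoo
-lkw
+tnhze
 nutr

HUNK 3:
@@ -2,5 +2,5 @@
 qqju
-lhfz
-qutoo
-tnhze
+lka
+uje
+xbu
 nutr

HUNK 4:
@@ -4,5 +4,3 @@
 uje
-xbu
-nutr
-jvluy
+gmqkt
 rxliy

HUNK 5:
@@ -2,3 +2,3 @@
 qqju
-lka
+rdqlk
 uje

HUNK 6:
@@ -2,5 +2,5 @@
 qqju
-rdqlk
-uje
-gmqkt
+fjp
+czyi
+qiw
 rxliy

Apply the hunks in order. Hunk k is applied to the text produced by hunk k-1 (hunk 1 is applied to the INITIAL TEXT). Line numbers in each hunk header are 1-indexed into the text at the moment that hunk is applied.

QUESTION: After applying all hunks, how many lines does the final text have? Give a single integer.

Answer: 6

Derivation:
Hunk 1: at line 2 remove [jsiy,dia,tiir] add [qutoo,lkw,nutr] -> 8 lines: kvxo qqju lhfz qutoo lkw nutr jvluy rxliy
Hunk 2: at line 4 remove [lkw] add [tnhze] -> 8 lines: kvxo qqju lhfz qutoo tnhze nutr jvluy rxliy
Hunk 3: at line 2 remove [lhfz,qutoo,tnhze] add [lka,uje,xbu] -> 8 lines: kvxo qqju lka uje xbu nutr jvluy rxliy
Hunk 4: at line 4 remove [xbu,nutr,jvluy] add [gmqkt] -> 6 lines: kvxo qqju lka uje gmqkt rxliy
Hunk 5: at line 2 remove [lka] add [rdqlk] -> 6 lines: kvxo qqju rdqlk uje gmqkt rxliy
Hunk 6: at line 2 remove [rdqlk,uje,gmqkt] add [fjp,czyi,qiw] -> 6 lines: kvxo qqju fjp czyi qiw rxliy
Final line count: 6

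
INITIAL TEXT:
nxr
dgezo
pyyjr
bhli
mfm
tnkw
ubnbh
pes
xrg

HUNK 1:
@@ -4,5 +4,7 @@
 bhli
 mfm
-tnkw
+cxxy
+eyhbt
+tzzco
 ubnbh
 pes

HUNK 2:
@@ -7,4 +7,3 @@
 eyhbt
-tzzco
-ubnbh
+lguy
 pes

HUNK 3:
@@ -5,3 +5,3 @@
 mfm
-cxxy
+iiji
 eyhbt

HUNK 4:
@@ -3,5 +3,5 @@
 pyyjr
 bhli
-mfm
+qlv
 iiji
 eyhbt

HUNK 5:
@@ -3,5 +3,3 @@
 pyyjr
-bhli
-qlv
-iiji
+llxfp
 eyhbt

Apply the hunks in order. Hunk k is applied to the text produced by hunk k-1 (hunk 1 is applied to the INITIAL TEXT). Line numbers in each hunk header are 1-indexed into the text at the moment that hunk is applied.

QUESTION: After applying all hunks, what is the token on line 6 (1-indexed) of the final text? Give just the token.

Hunk 1: at line 4 remove [tnkw] add [cxxy,eyhbt,tzzco] -> 11 lines: nxr dgezo pyyjr bhli mfm cxxy eyhbt tzzco ubnbh pes xrg
Hunk 2: at line 7 remove [tzzco,ubnbh] add [lguy] -> 10 lines: nxr dgezo pyyjr bhli mfm cxxy eyhbt lguy pes xrg
Hunk 3: at line 5 remove [cxxy] add [iiji] -> 10 lines: nxr dgezo pyyjr bhli mfm iiji eyhbt lguy pes xrg
Hunk 4: at line 3 remove [mfm] add [qlv] -> 10 lines: nxr dgezo pyyjr bhli qlv iiji eyhbt lguy pes xrg
Hunk 5: at line 3 remove [bhli,qlv,iiji] add [llxfp] -> 8 lines: nxr dgezo pyyjr llxfp eyhbt lguy pes xrg
Final line 6: lguy

Answer: lguy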